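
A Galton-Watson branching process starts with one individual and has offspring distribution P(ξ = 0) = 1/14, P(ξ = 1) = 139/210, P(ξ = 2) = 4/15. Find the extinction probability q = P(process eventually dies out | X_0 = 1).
q = 15/56

The pgf is f(s) = 1/14 + 139/210·s + 4/15·s². The extinction probability q is the smallest fixed point of f in [0, 1]. Setting s = f(s):
  4/15·s² + (139/210 − 1)·s + 1/14 = 0
  4/15·s² − (1/14 + 4/15)·s + 1/14 = 0
which factors as (s − 1)·(4/15·s − 1/14) = 0, giving roots s = 1 and s = (1/14)/(4/15) = 15/56.
Mean offspring μ = 139/210 + 2·4/15 = 251/210 > 1 (supercritical), so q < 1. The extinction probability is the smaller root: q = (1/14)/(4/15) = 15/56.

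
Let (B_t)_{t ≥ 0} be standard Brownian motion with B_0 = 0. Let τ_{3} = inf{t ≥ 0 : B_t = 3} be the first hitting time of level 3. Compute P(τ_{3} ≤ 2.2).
P(τ_{3} ≤ 2.2) = 2(1 − Φ(3/√2.2)) = 2(1 − Φ(2.0226)) ≈ 0.0431

By the reflection principle for standard BM, P(τ_b ≤ t) = 2 · P(B_t ≥ b). Since B_t ~ N(0, t), P(B_t ≥ 3) = 1 − Φ(3/√t) = 1 − Φ(3/√2.2) = 1 − Φ(2.0226) ≈ 0.02156. Doubling: P(τ_{3} ≤ 2.2) ≈ 2 · 0.02156 = 0.04312 ≈ 0.0431.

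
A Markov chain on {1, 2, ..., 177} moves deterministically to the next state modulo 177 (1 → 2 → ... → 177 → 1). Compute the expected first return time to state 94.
E[T_94 | X_0 = 94] = 177

The chain cycles deterministically, so starting at state 94 it returns in exactly 177 steps. Equivalently, the stationary distribution is uniform π_j = 1/177 for every state j, so by Kac's formula E[T_94] = 1/π_94 = 177.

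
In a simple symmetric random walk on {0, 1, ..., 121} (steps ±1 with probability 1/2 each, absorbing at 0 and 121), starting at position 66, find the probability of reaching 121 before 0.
P(hit 121 before 0) = 66/121 = 6/11

Let u_k = P(hit 121 before 0 | start at k). Then u_0 = 0, u_121 = 1, and u_k = u_{k-1}/2 + u_{k+1}/2 for 1 ≤ k ≤ 120. This harmonic recurrence is solved by u_k = k/121, giving u_66 = 66/121 = 6/11.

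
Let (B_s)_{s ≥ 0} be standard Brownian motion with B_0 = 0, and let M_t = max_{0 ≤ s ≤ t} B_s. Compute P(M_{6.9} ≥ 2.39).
P(M_{6.9} ≥ 2.39) = 2·P(B_{6.9} ≥ 2.39) = 2(1 − Φ(2.39/√6.9)) ≈ 0.3629

By the reflection principle for Brownian motion, P(M_t ≥ a) = 2 · P(B_t ≥ a) for a ≥ 0. Since B_t ~ N(0, t), P(B_t ≥ 2.39) = 1 − Φ(2.39/√t) = 1 − Φ(2.39/√6.9) = 1 − Φ(0.9099). So
  P(M_{6.9} ≥ 2.39) = 2(1 − Φ(0.9099)) ≈ 0.3629.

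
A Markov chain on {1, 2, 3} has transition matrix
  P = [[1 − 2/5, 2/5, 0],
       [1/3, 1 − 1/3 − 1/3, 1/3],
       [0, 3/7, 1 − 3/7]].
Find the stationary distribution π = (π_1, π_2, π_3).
π = (15/47, 18/47, 14/47)

This is a birth-death chain on three states, which satisfies detailed balance: π_1 · P_{12} = π_2 · P_{21} and π_2 · P_{23} = π_3 · P_{32}.
From π_1 · 2/5 = π_2 · 1/3: π_2/π_1 = (2/5)/(1/3) = 6/5.
From π_2 · 1/3 = π_3 · 3/7: π_3/π_2 = (1/3)/(3/7) = 7/9.
Take π_1 proportional to 1; then unnormalized π = (1, 6/5, 14/15). Normalize by dividing by the sum 47/15:
  π = (15/47, 18/47, 14/47).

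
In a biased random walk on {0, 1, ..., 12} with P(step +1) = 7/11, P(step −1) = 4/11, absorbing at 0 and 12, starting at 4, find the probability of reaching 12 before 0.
P(hit 12 before 0) = (1 − (4/7)^4) / (1 − (4/7)^12) = 5764801/6444993

Let u_k denote P(reach 12 before 0 | start at k). Boundary: u_0 = 0, u_12 = 1. Recurrence: u_k = 7/11·u_{k+1} + 4/11·u_{k-1} for 1 ≤ k ≤ 11. Try u_k = A + B·r^k with r = q/p = (4/11)/(7/11) = 4/7. Substitution satisfies the recurrence; boundary conditions give:
  u_k = (1 − r^k) / (1 − r^N) = (1 − (4/7)^4) / (1 − (4/7)^12) = 5764801/6444993.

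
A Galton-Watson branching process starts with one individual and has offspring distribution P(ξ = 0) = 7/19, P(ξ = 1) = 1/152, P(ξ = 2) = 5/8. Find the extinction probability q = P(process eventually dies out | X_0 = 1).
q = 56/95

The pgf is f(s) = 7/19 + 1/152·s + 5/8·s². The extinction probability q is the smallest fixed point of f in [0, 1]. Setting s = f(s):
  5/8·s² + (1/152 − 1)·s + 7/19 = 0
  5/8·s² − (7/19 + 5/8)·s + 7/19 = 0
which factors as (s − 1)·(5/8·s − 7/19) = 0, giving roots s = 1 and s = (7/19)/(5/8) = 56/95.
Mean offspring μ = 1/152 + 2·5/8 = 191/152 > 1 (supercritical), so q < 1. The extinction probability is the smaller root: q = (7/19)/(5/8) = 56/95.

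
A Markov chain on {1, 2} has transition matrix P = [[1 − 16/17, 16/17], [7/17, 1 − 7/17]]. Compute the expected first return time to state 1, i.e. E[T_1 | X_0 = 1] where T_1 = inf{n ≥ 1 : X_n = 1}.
E[T_1 | X_0 = 1] = 1/π_1 = 23/7

For an irreducible recurrent Markov chain with stationary distribution π, E[T_i | X_0 = i] = 1/π_i (Kac's formula). Here π_1 = (7/17)/(16/17 + 7/17) = (7/17)/(23/17) = 7/23, so E[T_1 | X_0 = 1] = 1/π_1 = (16/17 + 7/17)/(7/17) = (23/17)/(7/17) = 23/7.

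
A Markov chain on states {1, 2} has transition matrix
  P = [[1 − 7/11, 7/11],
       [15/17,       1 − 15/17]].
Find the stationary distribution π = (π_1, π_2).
π_1 = 165/284, π_2 = 119/284

Solve πP = π with π_1 + π_2 = 1. From πP = π: π_1 · (1 − 7/11) + π_2 · 15/17 = π_1 ⇒ π_2 · 15/17 = π_1 · 7/11 ⇒ π_2/π_1 = (7/11)/(15/17) = 119/165. Together with π_1 + π_2 = 1:
  π_1 = (15/17)/(7/11 + 15/17) = (15/17)/(284/187) = 165/284,
  π_2 = (7/11)/(7/11 + 15/17) = (7/11)/(284/187) = 119/284.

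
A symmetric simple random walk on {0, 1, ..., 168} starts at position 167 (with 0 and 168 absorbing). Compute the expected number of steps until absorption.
E[τ | X_0 = 167] = 167

Let v_k = E[τ | X_0 = k]. Boundary: v_0 = v_168 = 0. Recurrence: v_k = 1 + (v_{k-1} + v_{k+1})/2 for 1 ≤ k ≤ 167. The particular solution to v_k − (v_{k-1} + v_{k+1})/2 = 1 is v_k = −k^2. Adding homogeneous solution A + B k and matching boundaries gives v_k = k (168 − k). Substituting k = 167: v_167 = 167 · 1 = 167.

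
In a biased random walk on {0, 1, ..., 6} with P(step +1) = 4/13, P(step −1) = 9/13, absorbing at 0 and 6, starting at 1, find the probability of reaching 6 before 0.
P(hit 6 before 0) = (1 − (9/4)^1) / (1 − (9/4)^6) = 1024/105469

Let u_k denote P(reach 6 before 0 | start at k). Boundary: u_0 = 0, u_6 = 1. Recurrence: u_k = 4/13·u_{k+1} + 9/13·u_{k-1} for 1 ≤ k ≤ 5. Try u_k = A + B·r^k with r = q/p = (9/13)/(4/13) = 9/4. Substitution satisfies the recurrence; boundary conditions give:
  u_k = (1 − r^k) / (1 − r^N) = (1 − (9/4)^1) / (1 − (9/4)^6) = 1024/105469.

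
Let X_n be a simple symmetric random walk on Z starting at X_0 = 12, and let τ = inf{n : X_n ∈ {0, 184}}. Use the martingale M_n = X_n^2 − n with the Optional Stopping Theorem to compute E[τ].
E[τ] = 2064

M_n = X_n^2 − n is a martingale (since E[X_{n+1}^2 | F_n] = X_n^2 + 1). By OST (τ has finite mean in a bounded region), E[M_τ] = E[M_0] = X_0^2 − 0 = 12^2 = 144. Also E[M_τ] = E[X_τ^2] − E[τ]. The walk exits at 0 or 184, with P(hit 184 first) = 12/184, so E[X_τ^2] = 184^2 · 12/184 + 0 = 2208. Thus E[τ] = E[X_τ^2] − E[M_τ] = 2208 − 144 = 2064 = 12(184 − 12) = 2064.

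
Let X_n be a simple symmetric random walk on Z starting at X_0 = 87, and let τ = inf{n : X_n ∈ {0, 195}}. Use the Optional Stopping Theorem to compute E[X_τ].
E[X_τ] = 87

X_n is a martingale and τ is a bounded-mean stopping time (indeed τ is finite a.s. with bounded expectation since the walk is in a bounded region). By the OST, E[X_τ] = E[X_0] = 87. Equivalently: E[X_τ] = 195 · P(hit 195 first) + 0 · P(hit 0 first) = 195 · (87/195) = 87.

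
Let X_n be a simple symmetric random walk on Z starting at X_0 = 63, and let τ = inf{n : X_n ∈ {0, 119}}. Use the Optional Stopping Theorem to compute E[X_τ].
E[X_τ] = 63

X_n is a martingale and τ is a bounded-mean stopping time (indeed τ is finite a.s. with bounded expectation since the walk is in a bounded region). By the OST, E[X_τ] = E[X_0] = 63. Equivalently: E[X_τ] = 119 · P(hit 119 first) + 0 · P(hit 0 first) = 119 · (63/119) = 63.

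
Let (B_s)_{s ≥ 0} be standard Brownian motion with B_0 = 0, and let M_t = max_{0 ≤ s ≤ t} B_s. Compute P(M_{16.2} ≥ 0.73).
P(M_{16.2} ≥ 0.73) = 2·P(B_{16.2} ≥ 0.73) = 2(1 − Φ(0.73/√16.2)) ≈ 0.8561

By the reflection principle for Brownian motion, P(M_t ≥ a) = 2 · P(B_t ≥ a) for a ≥ 0. Since B_t ~ N(0, t), P(B_t ≥ 0.73) = 1 − Φ(0.73/√t) = 1 − Φ(0.73/√16.2) = 1 − Φ(0.1814). So
  P(M_{16.2} ≥ 0.73) = 2(1 − Φ(0.1814)) ≈ 0.8561.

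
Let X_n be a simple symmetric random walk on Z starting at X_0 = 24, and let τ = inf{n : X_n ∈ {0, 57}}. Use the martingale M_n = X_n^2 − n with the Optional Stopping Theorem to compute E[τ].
E[τ] = 792

M_n = X_n^2 − n is a martingale (since E[X_{n+1}^2 | F_n] = X_n^2 + 1). By OST (τ has finite mean in a bounded region), E[M_τ] = E[M_0] = X_0^2 − 0 = 24^2 = 576. Also E[M_τ] = E[X_τ^2] − E[τ]. The walk exits at 0 or 57, with P(hit 57 first) = 24/57, so E[X_τ^2] = 57^2 · 24/57 + 0 = 1368. Thus E[τ] = E[X_τ^2] − E[M_τ] = 1368 − 576 = 792 = 24(57 − 24) = 792.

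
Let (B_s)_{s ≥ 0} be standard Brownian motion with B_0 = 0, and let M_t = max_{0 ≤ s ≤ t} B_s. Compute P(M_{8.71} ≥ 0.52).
P(M_{8.71} ≥ 0.52) = 2·P(B_{8.71} ≥ 0.52) = 2(1 − Φ(0.52/√8.71)) ≈ 0.8601

By the reflection principle for Brownian motion, P(M_t ≥ a) = 2 · P(B_t ≥ a) for a ≥ 0. Since B_t ~ N(0, t), P(B_t ≥ 0.52) = 1 − Φ(0.52/√t) = 1 − Φ(0.52/√8.71) = 1 − Φ(0.1762). So
  P(M_{8.71} ≥ 0.52) = 2(1 − Φ(0.1762)) ≈ 0.8601.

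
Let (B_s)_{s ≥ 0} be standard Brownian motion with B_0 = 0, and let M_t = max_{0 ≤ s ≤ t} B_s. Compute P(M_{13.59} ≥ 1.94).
P(M_{13.59} ≥ 1.94) = 2·P(B_{13.59} ≥ 1.94) = 2(1 − Φ(1.94/√13.59)) ≈ 0.5987

By the reflection principle for Brownian motion, P(M_t ≥ a) = 2 · P(B_t ≥ a) for a ≥ 0. Since B_t ~ N(0, t), P(B_t ≥ 1.94) = 1 − Φ(1.94/√t) = 1 − Φ(1.94/√13.59) = 1 − Φ(0.5262). So
  P(M_{13.59} ≥ 1.94) = 2(1 − Φ(0.5262)) ≈ 0.5987.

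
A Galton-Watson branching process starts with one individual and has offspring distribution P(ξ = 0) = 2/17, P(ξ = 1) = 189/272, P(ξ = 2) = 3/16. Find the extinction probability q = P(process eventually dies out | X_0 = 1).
q = 32/51

The pgf is f(s) = 2/17 + 189/272·s + 3/16·s². The extinction probability q is the smallest fixed point of f in [0, 1]. Setting s = f(s):
  3/16·s² + (189/272 − 1)·s + 2/17 = 0
  3/16·s² − (2/17 + 3/16)·s + 2/17 = 0
which factors as (s − 1)·(3/16·s − 2/17) = 0, giving roots s = 1 and s = (2/17)/(3/16) = 32/51.
Mean offspring μ = 189/272 + 2·3/16 = 291/272 > 1 (supercritical), so q < 1. The extinction probability is the smaller root: q = (2/17)/(3/16) = 32/51.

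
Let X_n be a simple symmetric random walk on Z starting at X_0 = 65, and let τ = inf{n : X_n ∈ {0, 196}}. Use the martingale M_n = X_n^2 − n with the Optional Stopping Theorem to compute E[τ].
E[τ] = 8515

M_n = X_n^2 − n is a martingale (since E[X_{n+1}^2 | F_n] = X_n^2 + 1). By OST (τ has finite mean in a bounded region), E[M_τ] = E[M_0] = X_0^2 − 0 = 65^2 = 4225. Also E[M_τ] = E[X_τ^2] − E[τ]. The walk exits at 0 or 196, with P(hit 196 first) = 65/196, so E[X_τ^2] = 196^2 · 65/196 + 0 = 12740. Thus E[τ] = E[X_τ^2] − E[M_τ] = 12740 − 4225 = 8515 = 65(196 − 65) = 8515.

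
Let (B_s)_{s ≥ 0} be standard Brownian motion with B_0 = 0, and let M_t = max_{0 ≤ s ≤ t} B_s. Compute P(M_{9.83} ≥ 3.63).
P(M_{9.83} ≥ 3.63) = 2·P(B_{9.83} ≥ 3.63) = 2(1 − Φ(3.63/√9.83)) ≈ 0.2469

By the reflection principle for Brownian motion, P(M_t ≥ a) = 2 · P(B_t ≥ a) for a ≥ 0. Since B_t ~ N(0, t), P(B_t ≥ 3.63) = 1 − Φ(3.63/√t) = 1 − Φ(3.63/√9.83) = 1 − Φ(1.1578). So
  P(M_{9.83} ≥ 3.63) = 2(1 − Φ(1.1578)) ≈ 0.2469.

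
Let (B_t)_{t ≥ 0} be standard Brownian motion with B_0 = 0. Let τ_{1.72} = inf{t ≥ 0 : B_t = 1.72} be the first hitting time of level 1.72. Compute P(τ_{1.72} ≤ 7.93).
P(τ_{1.72} ≤ 7.93) = 2(1 − Φ(1.72/√7.93)) = 2(1 − Φ(0.6108)) ≈ 0.5413

By the reflection principle for standard BM, P(τ_b ≤ t) = 2 · P(B_t ≥ b). Since B_t ~ N(0, t), P(B_t ≥ 1.72) = 1 − Φ(1.72/√t) = 1 − Φ(1.72/√7.93) = 1 − Φ(0.6108) ≈ 0.27067. Doubling: P(τ_{1.72} ≤ 7.93) ≈ 2 · 0.27067 = 0.54134 ≈ 0.5413.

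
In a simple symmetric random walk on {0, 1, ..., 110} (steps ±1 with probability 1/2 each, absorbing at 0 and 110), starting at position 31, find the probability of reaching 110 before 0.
P(hit 110 before 0) = 31/110

Let u_k = P(hit 110 before 0 | start at k). Then u_0 = 0, u_110 = 1, and u_k = u_{k-1}/2 + u_{k+1}/2 for 1 ≤ k ≤ 109. This harmonic recurrence is solved by u_k = k/110, giving u_31 = 31/110.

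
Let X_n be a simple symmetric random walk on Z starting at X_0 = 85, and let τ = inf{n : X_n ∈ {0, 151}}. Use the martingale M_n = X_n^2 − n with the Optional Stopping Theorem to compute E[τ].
E[τ] = 5610

M_n = X_n^2 − n is a martingale (since E[X_{n+1}^2 | F_n] = X_n^2 + 1). By OST (τ has finite mean in a bounded region), E[M_τ] = E[M_0] = X_0^2 − 0 = 85^2 = 7225. Also E[M_τ] = E[X_τ^2] − E[τ]. The walk exits at 0 or 151, with P(hit 151 first) = 85/151, so E[X_τ^2] = 151^2 · 85/151 + 0 = 12835. Thus E[τ] = E[X_τ^2] − E[M_τ] = 12835 − 7225 = 5610 = 85(151 − 85) = 5610.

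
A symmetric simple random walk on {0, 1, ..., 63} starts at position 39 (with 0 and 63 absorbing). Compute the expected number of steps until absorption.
E[τ | X_0 = 39] = 936

Let v_k = E[τ | X_0 = k]. Boundary: v_0 = v_63 = 0. Recurrence: v_k = 1 + (v_{k-1} + v_{k+1})/2 for 1 ≤ k ≤ 62. The particular solution to v_k − (v_{k-1} + v_{k+1})/2 = 1 is v_k = −k^2. Adding homogeneous solution A + B k and matching boundaries gives v_k = k (63 − k). Substituting k = 39: v_39 = 39 · 24 = 936.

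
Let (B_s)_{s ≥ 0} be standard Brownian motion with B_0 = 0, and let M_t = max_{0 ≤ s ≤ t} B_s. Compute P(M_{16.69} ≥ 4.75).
P(M_{16.69} ≥ 4.75) = 2·P(B_{16.69} ≥ 4.75) = 2(1 − Φ(4.75/√16.69)) ≈ 0.2450

By the reflection principle for Brownian motion, P(M_t ≥ a) = 2 · P(B_t ≥ a) for a ≥ 0. Since B_t ~ N(0, t), P(B_t ≥ 4.75) = 1 − Φ(4.75/√t) = 1 − Φ(4.75/√16.69) = 1 − Φ(1.1627). So
  P(M_{16.69} ≥ 4.75) = 2(1 − Φ(1.1627)) ≈ 0.2450.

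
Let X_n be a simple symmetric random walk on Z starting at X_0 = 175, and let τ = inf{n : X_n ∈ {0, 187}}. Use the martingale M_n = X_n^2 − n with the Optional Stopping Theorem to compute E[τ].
E[τ] = 2100

M_n = X_n^2 − n is a martingale (since E[X_{n+1}^2 | F_n] = X_n^2 + 1). By OST (τ has finite mean in a bounded region), E[M_τ] = E[M_0] = X_0^2 − 0 = 175^2 = 30625. Also E[M_τ] = E[X_τ^2] − E[τ]. The walk exits at 0 or 187, with P(hit 187 first) = 175/187, so E[X_τ^2] = 187^2 · 175/187 + 0 = 32725. Thus E[τ] = E[X_τ^2] − E[M_τ] = 32725 − 30625 = 2100 = 175(187 − 175) = 2100.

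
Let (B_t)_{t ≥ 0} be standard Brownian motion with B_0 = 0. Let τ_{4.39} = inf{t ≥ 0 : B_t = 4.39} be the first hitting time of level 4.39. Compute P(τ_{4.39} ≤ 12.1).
P(τ_{4.39} ≤ 12.1) = 2(1 − Φ(4.39/√12.1)) = 2(1 − Φ(1.2620)) ≈ 0.2069

By the reflection principle for standard BM, P(τ_b ≤ t) = 2 · P(B_t ≥ b). Since B_t ~ N(0, t), P(B_t ≥ 4.39) = 1 − Φ(4.39/√t) = 1 − Φ(4.39/√12.1) = 1 − Φ(1.2620) ≈ 0.10347. Doubling: P(τ_{4.39} ≤ 12.1) ≈ 2 · 0.10347 = 0.20694 ≈ 0.2069.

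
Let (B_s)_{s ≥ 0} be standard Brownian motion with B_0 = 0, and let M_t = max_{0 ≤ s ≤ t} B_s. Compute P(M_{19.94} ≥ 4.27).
P(M_{19.94} ≥ 4.27) = 2·P(B_{19.94} ≥ 4.27) = 2(1 − Φ(4.27/√19.94)) ≈ 0.3390

By the reflection principle for Brownian motion, P(M_t ≥ a) = 2 · P(B_t ≥ a) for a ≥ 0. Since B_t ~ N(0, t), P(B_t ≥ 4.27) = 1 − Φ(4.27/√t) = 1 − Φ(4.27/√19.94) = 1 − Φ(0.9562). So
  P(M_{19.94} ≥ 4.27) = 2(1 − Φ(0.9562)) ≈ 0.3390.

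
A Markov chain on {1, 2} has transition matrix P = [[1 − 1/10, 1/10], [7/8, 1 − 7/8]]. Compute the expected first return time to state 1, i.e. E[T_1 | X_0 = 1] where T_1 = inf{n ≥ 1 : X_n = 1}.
E[T_1 | X_0 = 1] = 1/π_1 = 39/35

For an irreducible recurrent Markov chain with stationary distribution π, E[T_i | X_0 = i] = 1/π_i (Kac's formula). Here π_1 = (7/8)/(1/10 + 7/8) = (7/8)/(39/40) = 35/39, so E[T_1 | X_0 = 1] = 1/π_1 = (1/10 + 7/8)/(7/8) = (39/40)/(7/8) = 39/35.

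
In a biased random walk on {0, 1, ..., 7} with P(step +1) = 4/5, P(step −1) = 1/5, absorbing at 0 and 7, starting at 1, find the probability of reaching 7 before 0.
P(hit 7 before 0) = (1 − (1/4)^1) / (1 − (1/4)^7) = 4096/5461

Let u_k denote P(reach 7 before 0 | start at k). Boundary: u_0 = 0, u_7 = 1. Recurrence: u_k = 4/5·u_{k+1} + 1/5·u_{k-1} for 1 ≤ k ≤ 6. Try u_k = A + B·r^k with r = q/p = (1/5)/(4/5) = 1/4. Substitution satisfies the recurrence; boundary conditions give:
  u_k = (1 − r^k) / (1 − r^N) = (1 − (1/4)^1) / (1 − (1/4)^7) = 4096/5461.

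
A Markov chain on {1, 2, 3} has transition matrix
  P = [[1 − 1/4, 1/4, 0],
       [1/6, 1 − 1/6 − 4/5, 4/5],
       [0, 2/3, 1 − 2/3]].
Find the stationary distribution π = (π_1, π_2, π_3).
π = (10/43, 15/43, 18/43)

This is a birth-death chain on three states, which satisfies detailed balance: π_1 · P_{12} = π_2 · P_{21} and π_2 · P_{23} = π_3 · P_{32}.
From π_1 · 1/4 = π_2 · 1/6: π_2/π_1 = (1/4)/(1/6) = 3/2.
From π_2 · 4/5 = π_3 · 2/3: π_3/π_2 = (4/5)/(2/3) = 6/5.
Take π_1 proportional to 1; then unnormalized π = (1, 3/2, 9/5). Normalize by dividing by the sum 43/10:
  π = (10/43, 15/43, 18/43).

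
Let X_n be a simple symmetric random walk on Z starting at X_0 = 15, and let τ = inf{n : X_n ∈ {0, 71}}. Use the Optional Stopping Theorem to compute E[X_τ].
E[X_τ] = 15

X_n is a martingale and τ is a bounded-mean stopping time (indeed τ is finite a.s. with bounded expectation since the walk is in a bounded region). By the OST, E[X_τ] = E[X_0] = 15. Equivalently: E[X_τ] = 71 · P(hit 71 first) + 0 · P(hit 0 first) = 71 · (15/71) = 15.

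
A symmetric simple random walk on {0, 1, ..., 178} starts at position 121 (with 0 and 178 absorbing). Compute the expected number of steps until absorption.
E[τ | X_0 = 121] = 6897

Let v_k = E[τ | X_0 = k]. Boundary: v_0 = v_178 = 0. Recurrence: v_k = 1 + (v_{k-1} + v_{k+1})/2 for 1 ≤ k ≤ 177. The particular solution to v_k − (v_{k-1} + v_{k+1})/2 = 1 is v_k = −k^2. Adding homogeneous solution A + B k and matching boundaries gives v_k = k (178 − k). Substituting k = 121: v_121 = 121 · 57 = 6897.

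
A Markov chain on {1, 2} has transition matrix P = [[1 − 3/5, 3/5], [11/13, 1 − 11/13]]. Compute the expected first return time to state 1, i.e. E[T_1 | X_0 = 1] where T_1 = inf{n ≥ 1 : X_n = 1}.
E[T_1 | X_0 = 1] = 1/π_1 = 94/55

For an irreducible recurrent Markov chain with stationary distribution π, E[T_i | X_0 = i] = 1/π_i (Kac's formula). Here π_1 = (11/13)/(3/5 + 11/13) = (11/13)/(94/65) = 55/94, so E[T_1 | X_0 = 1] = 1/π_1 = (3/5 + 11/13)/(11/13) = (94/65)/(11/13) = 94/55.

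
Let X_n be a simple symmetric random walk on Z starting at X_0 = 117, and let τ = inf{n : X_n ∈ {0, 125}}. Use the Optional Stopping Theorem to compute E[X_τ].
E[X_τ] = 117

X_n is a martingale and τ is a bounded-mean stopping time (indeed τ is finite a.s. with bounded expectation since the walk is in a bounded region). By the OST, E[X_τ] = E[X_0] = 117. Equivalently: E[X_τ] = 125 · P(hit 125 first) + 0 · P(hit 0 first) = 125 · (117/125) = 117.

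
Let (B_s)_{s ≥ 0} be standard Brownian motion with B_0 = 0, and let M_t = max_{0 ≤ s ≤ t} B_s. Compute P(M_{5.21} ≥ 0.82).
P(M_{5.21} ≥ 0.82) = 2·P(B_{5.21} ≥ 0.82) = 2(1 − Φ(0.82/√5.21)) ≈ 0.7194

By the reflection principle for Brownian motion, P(M_t ≥ a) = 2 · P(B_t ≥ a) for a ≥ 0. Since B_t ~ N(0, t), P(B_t ≥ 0.82) = 1 − Φ(0.82/√t) = 1 − Φ(0.82/√5.21) = 1 − Φ(0.3592). So
  P(M_{5.21} ≥ 0.82) = 2(1 − Φ(0.3592)) ≈ 0.7194.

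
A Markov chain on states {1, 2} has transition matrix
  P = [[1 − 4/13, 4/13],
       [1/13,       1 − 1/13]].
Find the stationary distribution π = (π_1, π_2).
π_1 = 1/5, π_2 = 4/5

Solve πP = π with π_1 + π_2 = 1. From πP = π: π_1 · (1 − 4/13) + π_2 · 1/13 = π_1 ⇒ π_2 · 1/13 = π_1 · 4/13 ⇒ π_2/π_1 = (4/13)/(1/13) = 4. Together with π_1 + π_2 = 1:
  π_1 = (1/13)/(4/13 + 1/13) = (1/13)/(5/13) = 1/5,
  π_2 = (4/13)/(4/13 + 1/13) = (4/13)/(5/13) = 4/5.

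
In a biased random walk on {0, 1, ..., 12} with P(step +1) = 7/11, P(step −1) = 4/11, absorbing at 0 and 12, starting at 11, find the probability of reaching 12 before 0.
P(hit 12 before 0) = (1 − (4/7)^11) / (1 − (4/7)^12) = 4603975691/4608169995

Let u_k denote P(reach 12 before 0 | start at k). Boundary: u_0 = 0, u_12 = 1. Recurrence: u_k = 7/11·u_{k+1} + 4/11·u_{k-1} for 1 ≤ k ≤ 11. Try u_k = A + B·r^k with r = q/p = (4/11)/(7/11) = 4/7. Substitution satisfies the recurrence; boundary conditions give:
  u_k = (1 − r^k) / (1 − r^N) = (1 − (4/7)^11) / (1 − (4/7)^12) = 4603975691/4608169995.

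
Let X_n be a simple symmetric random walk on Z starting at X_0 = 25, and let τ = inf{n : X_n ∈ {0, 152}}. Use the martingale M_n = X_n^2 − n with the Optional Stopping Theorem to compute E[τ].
E[τ] = 3175

M_n = X_n^2 − n is a martingale (since E[X_{n+1}^2 | F_n] = X_n^2 + 1). By OST (τ has finite mean in a bounded region), E[M_τ] = E[M_0] = X_0^2 − 0 = 25^2 = 625. Also E[M_τ] = E[X_τ^2] − E[τ]. The walk exits at 0 or 152, with P(hit 152 first) = 25/152, so E[X_τ^2] = 152^2 · 25/152 + 0 = 3800. Thus E[τ] = E[X_τ^2] − E[M_τ] = 3800 − 625 = 3175 = 25(152 − 25) = 3175.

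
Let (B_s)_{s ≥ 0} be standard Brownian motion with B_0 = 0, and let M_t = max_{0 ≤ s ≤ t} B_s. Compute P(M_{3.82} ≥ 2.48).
P(M_{3.82} ≥ 2.48) = 2·P(B_{3.82} ≥ 2.48) = 2(1 − Φ(2.48/√3.82)) ≈ 0.2045

By the reflection principle for Brownian motion, P(M_t ≥ a) = 2 · P(B_t ≥ a) for a ≥ 0. Since B_t ~ N(0, t), P(B_t ≥ 2.48) = 1 − Φ(2.48/√t) = 1 − Φ(2.48/√3.82) = 1 − Φ(1.2689). So
  P(M_{3.82} ≥ 2.48) = 2(1 − Φ(1.2689)) ≈ 0.2045.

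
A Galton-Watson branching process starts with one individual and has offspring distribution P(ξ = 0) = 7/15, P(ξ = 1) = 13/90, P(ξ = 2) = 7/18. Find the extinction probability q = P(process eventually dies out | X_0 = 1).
q = 1

Mean offspring μ = 0·7/15 + 1·13/90 + 2·7/18 = 83/90 ≤ 1. For μ ≤ 1 with offspring not concentrated at 1, the Galton-Watson process goes extinct almost surely, so q = 1.
(Algebraic check: The pgf is f(s) = 7/15 + 13/90·s + 7/18·s². The extinction probability q is the smallest fixed point of f in [0, 1]. Setting s = f(s):
  7/18·s² + (13/90 − 1)·s + 7/15 = 0
  7/18·s² − (7/15 + 7/18)·s + 7/15 = 0
which factors as (s − 1)·(7/18·s − 7/15) = 0, giving roots s = 1 and s = (7/15)/(7/18) = 6/5. Since 6/5 ≥ 1, the smallest root in [0, 1] is s = 1.)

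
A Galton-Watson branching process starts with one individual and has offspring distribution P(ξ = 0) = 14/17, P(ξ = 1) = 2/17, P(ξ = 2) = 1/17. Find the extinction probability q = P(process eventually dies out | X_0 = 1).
q = 1

Mean offspring μ = 0·14/17 + 1·2/17 + 2·1/17 = 4/17 ≤ 1. For μ ≤ 1 with offspring not concentrated at 1, the Galton-Watson process goes extinct almost surely, so q = 1.
(Algebraic check: The pgf is f(s) = 14/17 + 2/17·s + 1/17·s². The extinction probability q is the smallest fixed point of f in [0, 1]. Setting s = f(s):
  1/17·s² + (2/17 − 1)·s + 14/17 = 0
  1/17·s² − (14/17 + 1/17)·s + 14/17 = 0
which factors as (s − 1)·(1/17·s − 14/17) = 0, giving roots s = 1 and s = (14/17)/(1/17) = 14. Since 14 ≥ 1, the smallest root in [0, 1] is s = 1.)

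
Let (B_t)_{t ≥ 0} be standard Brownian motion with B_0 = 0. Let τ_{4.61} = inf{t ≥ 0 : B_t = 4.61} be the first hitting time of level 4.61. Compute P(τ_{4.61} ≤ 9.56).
P(τ_{4.61} ≤ 9.56) = 2(1 − Φ(4.61/√9.56)) = 2(1 − Φ(1.4910)) ≈ 0.1360

By the reflection principle for standard BM, P(τ_b ≤ t) = 2 · P(B_t ≥ b). Since B_t ~ N(0, t), P(B_t ≥ 4.61) = 1 − Φ(4.61/√t) = 1 − Φ(4.61/√9.56) = 1 − Φ(1.4910) ≈ 0.06798. Doubling: P(τ_{4.61} ≤ 9.56) ≈ 2 · 0.06798 = 0.13596 ≈ 0.1360.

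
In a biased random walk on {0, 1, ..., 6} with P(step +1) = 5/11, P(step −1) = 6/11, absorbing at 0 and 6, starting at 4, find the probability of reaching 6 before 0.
P(hit 6 before 0) = (1 − (6/5)^4) / (1 − (6/5)^6) = 1525/2821

Let u_k denote P(reach 6 before 0 | start at k). Boundary: u_0 = 0, u_6 = 1. Recurrence: u_k = 5/11·u_{k+1} + 6/11·u_{k-1} for 1 ≤ k ≤ 5. Try u_k = A + B·r^k with r = q/p = (6/11)/(5/11) = 6/5. Substitution satisfies the recurrence; boundary conditions give:
  u_k = (1 − r^k) / (1 − r^N) = (1 − (6/5)^4) / (1 − (6/5)^6) = 1525/2821.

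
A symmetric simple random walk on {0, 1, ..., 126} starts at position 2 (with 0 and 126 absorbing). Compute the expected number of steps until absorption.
E[τ | X_0 = 2] = 248

Let v_k = E[τ | X_0 = k]. Boundary: v_0 = v_126 = 0. Recurrence: v_k = 1 + (v_{k-1} + v_{k+1})/2 for 1 ≤ k ≤ 125. The particular solution to v_k − (v_{k-1} + v_{k+1})/2 = 1 is v_k = −k^2. Adding homogeneous solution A + B k and matching boundaries gives v_k = k (126 − k). Substituting k = 2: v_2 = 2 · 124 = 248.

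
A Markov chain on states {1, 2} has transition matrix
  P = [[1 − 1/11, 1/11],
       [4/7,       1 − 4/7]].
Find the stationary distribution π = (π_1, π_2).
π_1 = 44/51, π_2 = 7/51

Solve πP = π with π_1 + π_2 = 1. From πP = π: π_1 · (1 − 1/11) + π_2 · 4/7 = π_1 ⇒ π_2 · 4/7 = π_1 · 1/11 ⇒ π_2/π_1 = (1/11)/(4/7) = 7/44. Together with π_1 + π_2 = 1:
  π_1 = (4/7)/(1/11 + 4/7) = (4/7)/(51/77) = 44/51,
  π_2 = (1/11)/(1/11 + 4/7) = (1/11)/(51/77) = 7/51.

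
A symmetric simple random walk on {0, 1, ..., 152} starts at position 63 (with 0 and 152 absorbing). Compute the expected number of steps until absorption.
E[τ | X_0 = 63] = 5607

Let v_k = E[τ | X_0 = k]. Boundary: v_0 = v_152 = 0. Recurrence: v_k = 1 + (v_{k-1} + v_{k+1})/2 for 1 ≤ k ≤ 151. The particular solution to v_k − (v_{k-1} + v_{k+1})/2 = 1 is v_k = −k^2. Adding homogeneous solution A + B k and matching boundaries gives v_k = k (152 − k). Substituting k = 63: v_63 = 63 · 89 = 5607.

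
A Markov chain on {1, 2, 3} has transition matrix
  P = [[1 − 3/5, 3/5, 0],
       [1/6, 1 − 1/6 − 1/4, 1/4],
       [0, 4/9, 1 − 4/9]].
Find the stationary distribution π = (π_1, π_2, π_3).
π = (8/53, 144/265, 81/265)

This is a birth-death chain on three states, which satisfies detailed balance: π_1 · P_{12} = π_2 · P_{21} and π_2 · P_{23} = π_3 · P_{32}.
From π_1 · 3/5 = π_2 · 1/6: π_2/π_1 = (3/5)/(1/6) = 18/5.
From π_2 · 1/4 = π_3 · 4/9: π_3/π_2 = (1/4)/(4/9) = 9/16.
Take π_1 proportional to 1; then unnormalized π = (1, 18/5, 81/40). Normalize by dividing by the sum 53/8:
  π = (8/53, 144/265, 81/265).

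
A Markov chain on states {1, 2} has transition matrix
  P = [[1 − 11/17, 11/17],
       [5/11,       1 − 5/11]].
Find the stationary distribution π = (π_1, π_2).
π_1 = 85/206, π_2 = 121/206

Solve πP = π with π_1 + π_2 = 1. From πP = π: π_1 · (1 − 11/17) + π_2 · 5/11 = π_1 ⇒ π_2 · 5/11 = π_1 · 11/17 ⇒ π_2/π_1 = (11/17)/(5/11) = 121/85. Together with π_1 + π_2 = 1:
  π_1 = (5/11)/(11/17 + 5/11) = (5/11)/(206/187) = 85/206,
  π_2 = (11/17)/(11/17 + 5/11) = (11/17)/(206/187) = 121/206.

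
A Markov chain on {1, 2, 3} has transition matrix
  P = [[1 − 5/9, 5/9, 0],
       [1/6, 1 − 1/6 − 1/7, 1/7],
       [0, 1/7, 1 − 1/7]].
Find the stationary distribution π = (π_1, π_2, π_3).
π = (3/23, 10/23, 10/23)

This is a birth-death chain on three states, which satisfies detailed balance: π_1 · P_{12} = π_2 · P_{21} and π_2 · P_{23} = π_3 · P_{32}.
From π_1 · 5/9 = π_2 · 1/6: π_2/π_1 = (5/9)/(1/6) = 10/3.
From π_2 · 1/7 = π_3 · 1/7: π_3/π_2 = (1/7)/(1/7) = 1.
Take π_1 proportional to 1; then unnormalized π = (1, 10/3, 10/3). Normalize by dividing by the sum 23/3:
  π = (3/23, 10/23, 10/23).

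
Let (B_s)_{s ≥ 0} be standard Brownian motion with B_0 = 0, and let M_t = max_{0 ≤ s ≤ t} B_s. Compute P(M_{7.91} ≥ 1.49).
P(M_{7.91} ≥ 1.49) = 2·P(B_{7.91} ≥ 1.49) = 2(1 − Φ(1.49/√7.91)) ≈ 0.5963

By the reflection principle for Brownian motion, P(M_t ≥ a) = 2 · P(B_t ≥ a) for a ≥ 0. Since B_t ~ N(0, t), P(B_t ≥ 1.49) = 1 − Φ(1.49/√t) = 1 − Φ(1.49/√7.91) = 1 − Φ(0.5298). So
  P(M_{7.91} ≥ 1.49) = 2(1 − Φ(0.5298)) ≈ 0.5963.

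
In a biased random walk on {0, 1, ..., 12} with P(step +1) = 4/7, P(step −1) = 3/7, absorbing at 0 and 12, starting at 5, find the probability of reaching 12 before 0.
P(hit 12 before 0) = (1 − (3/4)^5) / (1 − (3/4)^12) = 12795904/16245775

Let u_k denote P(reach 12 before 0 | start at k). Boundary: u_0 = 0, u_12 = 1. Recurrence: u_k = 4/7·u_{k+1} + 3/7·u_{k-1} for 1 ≤ k ≤ 11. Try u_k = A + B·r^k with r = q/p = (3/7)/(4/7) = 3/4. Substitution satisfies the recurrence; boundary conditions give:
  u_k = (1 − r^k) / (1 − r^N) = (1 − (3/4)^5) / (1 − (3/4)^12) = 12795904/16245775.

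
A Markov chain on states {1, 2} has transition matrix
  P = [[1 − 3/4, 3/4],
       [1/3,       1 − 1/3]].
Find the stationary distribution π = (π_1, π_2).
π_1 = 4/13, π_2 = 9/13

Solve πP = π with π_1 + π_2 = 1. From πP = π: π_1 · (1 − 3/4) + π_2 · 1/3 = π_1 ⇒ π_2 · 1/3 = π_1 · 3/4 ⇒ π_2/π_1 = (3/4)/(1/3) = 9/4. Together with π_1 + π_2 = 1:
  π_1 = (1/3)/(3/4 + 1/3) = (1/3)/(13/12) = 4/13,
  π_2 = (3/4)/(3/4 + 1/3) = (3/4)/(13/12) = 9/13.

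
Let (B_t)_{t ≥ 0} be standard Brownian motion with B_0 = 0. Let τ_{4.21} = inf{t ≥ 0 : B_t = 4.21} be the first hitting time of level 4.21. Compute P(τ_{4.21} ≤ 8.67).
P(τ_{4.21} ≤ 8.67) = 2(1 − Φ(4.21/√8.67)) = 2(1 − Φ(1.4298)) ≈ 0.1528

By the reflection principle for standard BM, P(τ_b ≤ t) = 2 · P(B_t ≥ b). Since B_t ~ N(0, t), P(B_t ≥ 4.21) = 1 − Φ(4.21/√t) = 1 − Φ(4.21/√8.67) = 1 − Φ(1.4298) ≈ 0.07639. Doubling: P(τ_{4.21} ≤ 8.67) ≈ 2 · 0.07639 = 0.15278 ≈ 0.1528.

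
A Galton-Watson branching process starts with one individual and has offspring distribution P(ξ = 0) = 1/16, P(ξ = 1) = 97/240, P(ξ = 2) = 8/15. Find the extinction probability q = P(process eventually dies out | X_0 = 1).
q = 15/128

The pgf is f(s) = 1/16 + 97/240·s + 8/15·s². The extinction probability q is the smallest fixed point of f in [0, 1]. Setting s = f(s):
  8/15·s² + (97/240 − 1)·s + 1/16 = 0
  8/15·s² − (1/16 + 8/15)·s + 1/16 = 0
which factors as (s − 1)·(8/15·s − 1/16) = 0, giving roots s = 1 and s = (1/16)/(8/15) = 15/128.
Mean offspring μ = 97/240 + 2·8/15 = 353/240 > 1 (supercritical), so q < 1. The extinction probability is the smaller root: q = (1/16)/(8/15) = 15/128.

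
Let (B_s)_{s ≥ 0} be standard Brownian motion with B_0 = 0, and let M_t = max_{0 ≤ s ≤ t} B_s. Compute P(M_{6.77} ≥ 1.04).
P(M_{6.77} ≥ 1.04) = 2·P(B_{6.77} ≥ 1.04) = 2(1 − Φ(1.04/√6.77)) ≈ 0.6894

By the reflection principle for Brownian motion, P(M_t ≥ a) = 2 · P(B_t ≥ a) for a ≥ 0. Since B_t ~ N(0, t), P(B_t ≥ 1.04) = 1 − Φ(1.04/√t) = 1 − Φ(1.04/√6.77) = 1 − Φ(0.3997). So
  P(M_{6.77} ≥ 1.04) = 2(1 − Φ(0.3997)) ≈ 0.6894.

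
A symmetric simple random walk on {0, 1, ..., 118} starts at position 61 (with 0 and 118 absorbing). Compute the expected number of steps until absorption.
E[τ | X_0 = 61] = 3477

Let v_k = E[τ | X_0 = k]. Boundary: v_0 = v_118 = 0. Recurrence: v_k = 1 + (v_{k-1} + v_{k+1})/2 for 1 ≤ k ≤ 117. The particular solution to v_k − (v_{k-1} + v_{k+1})/2 = 1 is v_k = −k^2. Adding homogeneous solution A + B k and matching boundaries gives v_k = k (118 − k). Substituting k = 61: v_61 = 61 · 57 = 3477.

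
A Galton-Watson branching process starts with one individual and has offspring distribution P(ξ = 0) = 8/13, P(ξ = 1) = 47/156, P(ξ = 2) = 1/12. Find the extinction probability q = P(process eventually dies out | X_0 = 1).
q = 1

Mean offspring μ = 0·8/13 + 1·47/156 + 2·1/12 = 73/156 ≤ 1. For μ ≤ 1 with offspring not concentrated at 1, the Galton-Watson process goes extinct almost surely, so q = 1.
(Algebraic check: The pgf is f(s) = 8/13 + 47/156·s + 1/12·s². The extinction probability q is the smallest fixed point of f in [0, 1]. Setting s = f(s):
  1/12·s² + (47/156 − 1)·s + 8/13 = 0
  1/12·s² − (8/13 + 1/12)·s + 8/13 = 0
which factors as (s − 1)·(1/12·s − 8/13) = 0, giving roots s = 1 and s = (8/13)/(1/12) = 96/13. Since 96/13 ≥ 1, the smallest root in [0, 1] is s = 1.)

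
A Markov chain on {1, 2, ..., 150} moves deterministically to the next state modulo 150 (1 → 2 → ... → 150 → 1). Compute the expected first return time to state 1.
E[T_1 | X_0 = 1] = 150

The chain cycles deterministically, so starting at state 1 it returns in exactly 150 steps. Equivalently, the stationary distribution is uniform π_j = 1/150 for every state j, so by Kac's formula E[T_1] = 1/π_1 = 150.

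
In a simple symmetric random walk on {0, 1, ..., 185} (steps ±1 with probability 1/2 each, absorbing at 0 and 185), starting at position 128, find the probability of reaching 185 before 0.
P(hit 185 before 0) = 128/185

Let u_k = P(hit 185 before 0 | start at k). Then u_0 = 0, u_185 = 1, and u_k = u_{k-1}/2 + u_{k+1}/2 for 1 ≤ k ≤ 184. This harmonic recurrence is solved by u_k = k/185, giving u_128 = 128/185.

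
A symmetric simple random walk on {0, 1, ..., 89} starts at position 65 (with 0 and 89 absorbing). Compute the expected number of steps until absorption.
E[τ | X_0 = 65] = 1560

Let v_k = E[τ | X_0 = k]. Boundary: v_0 = v_89 = 0. Recurrence: v_k = 1 + (v_{k-1} + v_{k+1})/2 for 1 ≤ k ≤ 88. The particular solution to v_k − (v_{k-1} + v_{k+1})/2 = 1 is v_k = −k^2. Adding homogeneous solution A + B k and matching boundaries gives v_k = k (89 − k). Substituting k = 65: v_65 = 65 · 24 = 1560.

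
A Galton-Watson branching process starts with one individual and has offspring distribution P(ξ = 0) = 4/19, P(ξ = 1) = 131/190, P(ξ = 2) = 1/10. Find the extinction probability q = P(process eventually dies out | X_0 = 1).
q = 1

Mean offspring μ = 0·4/19 + 1·131/190 + 2·1/10 = 169/190 ≤ 1. For μ ≤ 1 with offspring not concentrated at 1, the Galton-Watson process goes extinct almost surely, so q = 1.
(Algebraic check: The pgf is f(s) = 4/19 + 131/190·s + 1/10·s². The extinction probability q is the smallest fixed point of f in [0, 1]. Setting s = f(s):
  1/10·s² + (131/190 − 1)·s + 4/19 = 0
  1/10·s² − (4/19 + 1/10)·s + 4/19 = 0
which factors as (s − 1)·(1/10·s − 4/19) = 0, giving roots s = 1 and s = (4/19)/(1/10) = 40/19. Since 40/19 ≥ 1, the smallest root in [0, 1] is s = 1.)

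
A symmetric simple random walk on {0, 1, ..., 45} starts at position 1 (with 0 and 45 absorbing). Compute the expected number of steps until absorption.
E[τ | X_0 = 1] = 44

Let v_k = E[τ | X_0 = k]. Boundary: v_0 = v_45 = 0. Recurrence: v_k = 1 + (v_{k-1} + v_{k+1})/2 for 1 ≤ k ≤ 44. The particular solution to v_k − (v_{k-1} + v_{k+1})/2 = 1 is v_k = −k^2. Adding homogeneous solution A + B k and matching boundaries gives v_k = k (45 − k). Substituting k = 1: v_1 = 1 · 44 = 44.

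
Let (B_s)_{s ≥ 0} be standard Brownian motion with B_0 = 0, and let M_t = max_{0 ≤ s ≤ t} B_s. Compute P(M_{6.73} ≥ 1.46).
P(M_{6.73} ≥ 1.46) = 2·P(B_{6.73} ≥ 1.46) = 2(1 − Φ(1.46/√6.73)) ≈ 0.5736

By the reflection principle for Brownian motion, P(M_t ≥ a) = 2 · P(B_t ≥ a) for a ≥ 0. Since B_t ~ N(0, t), P(B_t ≥ 1.46) = 1 − Φ(1.46/√t) = 1 − Φ(1.46/√6.73) = 1 − Φ(0.5628). So
  P(M_{6.73} ≥ 1.46) = 2(1 − Φ(0.5628)) ≈ 0.5736.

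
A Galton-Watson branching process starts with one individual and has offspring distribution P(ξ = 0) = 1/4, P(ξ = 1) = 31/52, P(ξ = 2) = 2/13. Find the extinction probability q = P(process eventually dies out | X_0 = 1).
q = 1

Mean offspring μ = 0·1/4 + 1·31/52 + 2·2/13 = 47/52 ≤ 1. For μ ≤ 1 with offspring not concentrated at 1, the Galton-Watson process goes extinct almost surely, so q = 1.
(Algebraic check: The pgf is f(s) = 1/4 + 31/52·s + 2/13·s². The extinction probability q is the smallest fixed point of f in [0, 1]. Setting s = f(s):
  2/13·s² + (31/52 − 1)·s + 1/4 = 0
  2/13·s² − (1/4 + 2/13)·s + 1/4 = 0
which factors as (s − 1)·(2/13·s − 1/4) = 0, giving roots s = 1 and s = (1/4)/(2/13) = 13/8. Since 13/8 ≥ 1, the smallest root in [0, 1] is s = 1.)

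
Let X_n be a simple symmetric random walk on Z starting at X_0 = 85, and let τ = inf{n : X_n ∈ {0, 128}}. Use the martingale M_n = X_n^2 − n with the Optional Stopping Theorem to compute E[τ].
E[τ] = 3655

M_n = X_n^2 − n is a martingale (since E[X_{n+1}^2 | F_n] = X_n^2 + 1). By OST (τ has finite mean in a bounded region), E[M_τ] = E[M_0] = X_0^2 − 0 = 85^2 = 7225. Also E[M_τ] = E[X_τ^2] − E[τ]. The walk exits at 0 or 128, with P(hit 128 first) = 85/128, so E[X_τ^2] = 128^2 · 85/128 + 0 = 10880. Thus E[τ] = E[X_τ^2] − E[M_τ] = 10880 − 7225 = 3655 = 85(128 − 85) = 3655.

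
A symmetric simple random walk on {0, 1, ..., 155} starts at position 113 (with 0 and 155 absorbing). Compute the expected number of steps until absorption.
E[τ | X_0 = 113] = 4746

Let v_k = E[τ | X_0 = k]. Boundary: v_0 = v_155 = 0. Recurrence: v_k = 1 + (v_{k-1} + v_{k+1})/2 for 1 ≤ k ≤ 154. The particular solution to v_k − (v_{k-1} + v_{k+1})/2 = 1 is v_k = −k^2. Adding homogeneous solution A + B k and matching boundaries gives v_k = k (155 − k). Substituting k = 113: v_113 = 113 · 42 = 4746.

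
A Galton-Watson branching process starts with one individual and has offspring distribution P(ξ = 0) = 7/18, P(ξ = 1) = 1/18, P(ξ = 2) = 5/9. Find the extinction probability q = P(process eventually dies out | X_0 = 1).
q = 7/10

The pgf is f(s) = 7/18 + 1/18·s + 5/9·s². The extinction probability q is the smallest fixed point of f in [0, 1]. Setting s = f(s):
  5/9·s² + (1/18 − 1)·s + 7/18 = 0
  5/9·s² − (7/18 + 5/9)·s + 7/18 = 0
which factors as (s − 1)·(5/9·s − 7/18) = 0, giving roots s = 1 and s = (7/18)/(5/9) = 7/10.
Mean offspring μ = 1/18 + 2·5/9 = 7/6 > 1 (supercritical), so q < 1. The extinction probability is the smaller root: q = (7/18)/(5/9) = 7/10.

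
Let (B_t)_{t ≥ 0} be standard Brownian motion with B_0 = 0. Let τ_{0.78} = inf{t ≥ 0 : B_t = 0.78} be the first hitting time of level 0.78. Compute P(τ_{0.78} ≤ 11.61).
P(τ_{0.78} ≤ 11.61) = 2(1 − Φ(0.78/√11.61)) = 2(1 − Φ(0.2289)) ≈ 0.8189

By the reflection principle for standard BM, P(τ_b ≤ t) = 2 · P(B_t ≥ b). Since B_t ~ N(0, t), P(B_t ≥ 0.78) = 1 − Φ(0.78/√t) = 1 − Φ(0.78/√11.61) = 1 − Φ(0.2289) ≈ 0.40947. Doubling: P(τ_{0.78} ≤ 11.61) ≈ 2 · 0.40947 = 0.81894 ≈ 0.8189.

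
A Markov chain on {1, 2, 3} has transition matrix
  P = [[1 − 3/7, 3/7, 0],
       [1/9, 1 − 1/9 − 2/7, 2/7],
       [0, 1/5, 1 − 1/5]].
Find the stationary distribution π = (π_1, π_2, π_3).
π = (49/508, 189/508, 135/254)

This is a birth-death chain on three states, which satisfies detailed balance: π_1 · P_{12} = π_2 · P_{21} and π_2 · P_{23} = π_3 · P_{32}.
From π_1 · 3/7 = π_2 · 1/9: π_2/π_1 = (3/7)/(1/9) = 27/7.
From π_2 · 2/7 = π_3 · 1/5: π_3/π_2 = (2/7)/(1/5) = 10/7.
Take π_1 proportional to 1; then unnormalized π = (1, 27/7, 270/49). Normalize by dividing by the sum 508/49:
  π = (49/508, 189/508, 135/254).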